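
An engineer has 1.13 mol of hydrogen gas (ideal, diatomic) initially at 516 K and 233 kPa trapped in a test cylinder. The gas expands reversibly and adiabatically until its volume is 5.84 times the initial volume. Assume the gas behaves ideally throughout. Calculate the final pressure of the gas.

V₁ = nRT₁/P₁ = 1.13×8.314×516/233 = 20.8 L.
Adiabatic: TV^(γ−1) = const ⇒ T₂ = 516×(0.171)^0.400 = 255 K; PV^γ = const ⇒ P₂ = 19.7 kPa.

19.7 kPa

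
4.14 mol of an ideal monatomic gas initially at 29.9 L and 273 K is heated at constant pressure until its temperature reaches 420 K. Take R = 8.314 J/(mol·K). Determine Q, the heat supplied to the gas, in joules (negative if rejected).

12600 J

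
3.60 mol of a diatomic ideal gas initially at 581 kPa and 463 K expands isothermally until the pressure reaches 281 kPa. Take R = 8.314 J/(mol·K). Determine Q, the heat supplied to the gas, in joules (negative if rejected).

10100 J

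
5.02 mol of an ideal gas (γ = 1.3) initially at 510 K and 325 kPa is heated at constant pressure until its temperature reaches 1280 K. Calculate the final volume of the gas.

V₁ = nRT₁/P₁ = 5.02×8.314×510/325 = 65.5 L.
Isobaric: P stays 325 kPa; V/T = const ⇒ T₂ = 1280 K, V₂ = 164 L.

164 L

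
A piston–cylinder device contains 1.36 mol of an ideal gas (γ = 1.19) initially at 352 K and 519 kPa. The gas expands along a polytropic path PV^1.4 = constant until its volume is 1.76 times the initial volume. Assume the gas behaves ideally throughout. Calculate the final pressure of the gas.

235 kPa

V₁ = nRT₁/P₁ = 1.36×8.314×352/519 = 7.67 L.
Polytropic n=1.4: T₂ = T₁(V₁/V₂)^(n−1) = 352×(0.568)^0.40 = 281 K; P₂ = P₁(V₁/V₂)^n = 235 kPa.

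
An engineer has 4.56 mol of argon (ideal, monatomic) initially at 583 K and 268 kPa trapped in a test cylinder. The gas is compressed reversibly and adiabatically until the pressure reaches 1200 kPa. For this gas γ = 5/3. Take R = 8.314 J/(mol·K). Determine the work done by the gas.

-27200 J

V₁ = nRT₁/P₁ = 4.56×8.314×583/268 = 82.5 L.
Adiabatic: T₂/T₁ = (P₂/P₁)^((γ−1)/γ) ⇒ T₂ = 583×(4.48)^0.400 = 1060 K; V₂ = 33.5 L.
ΔU = nCvΔT = 4.56×12.5×(1060−583) = 27200 J.
Q = 0 for an adiabatic process, so W = −ΔU = -27200 J.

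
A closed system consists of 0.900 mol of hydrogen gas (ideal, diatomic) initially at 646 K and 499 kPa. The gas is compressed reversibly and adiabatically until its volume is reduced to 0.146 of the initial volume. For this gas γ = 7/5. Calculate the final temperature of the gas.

V₁ = nRT₁/P₁ = 0.900×8.314×646/499 = 9.69 L.
Adiabatic: TV^(γ−1) = const ⇒ T₂ = 646×(6.85)^0.400 = 1390 K; PV^γ = const ⇒ P₂ = 7380 kPa.

1390 K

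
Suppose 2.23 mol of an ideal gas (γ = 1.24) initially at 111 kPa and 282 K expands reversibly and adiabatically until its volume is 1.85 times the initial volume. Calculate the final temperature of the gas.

243 K

V₁ = nRT₁/P₁ = 2.23×8.314×282/111 = 47.1 L.
Adiabatic: TV^(γ−1) = const ⇒ T₂ = 282×(0.541)^0.240 = 243 K; PV^γ = const ⇒ P₂ = 51.8 kPa.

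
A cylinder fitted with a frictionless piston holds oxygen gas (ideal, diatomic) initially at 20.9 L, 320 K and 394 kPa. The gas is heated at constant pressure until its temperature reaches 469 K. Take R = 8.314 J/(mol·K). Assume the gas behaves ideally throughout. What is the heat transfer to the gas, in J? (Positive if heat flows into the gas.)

n = P₁V₁/(RT₁) = 394×20.9/(8.314×320) = 3.10 mol.
Isobaric: P stays 394 kPa; V/T = const ⇒ T₂ = 469 K, V₂ = 30.6 L.
W = PΔV = 394×(30.6−20.9) kPa·L = 3830 J.
ΔU = nCvΔT = 3.10×20.8×(469−320) = 9590 J.
Q = ΔU + W = nCpΔT = 13400 J.

13400 J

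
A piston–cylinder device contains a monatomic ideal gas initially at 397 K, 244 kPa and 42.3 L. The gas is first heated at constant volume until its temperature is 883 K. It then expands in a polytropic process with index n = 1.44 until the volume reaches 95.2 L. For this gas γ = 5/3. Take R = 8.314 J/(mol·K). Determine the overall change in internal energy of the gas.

n = P₁V₁/(RT₁) = 244×42.3/(8.314×397) = 3.13 mol.
Step 1 — Isochoric: V stays 42.3 L; P/T = const ⇒ T₂ = 883 K, P₂ = 543 kPa.
W = 0 (no volume change).
ΔU = nCvΔT = 3.13×12.5×(883−397) = 19000 J.
Q = ΔU = 19000 J.
State after step 1: P = 543 kPa, V = 42.3 L, T = 883 K.
Step 2 — Polytropic n=1.44: T₂ = T₁(V₁/V₂)^(n−1) = 883×(0.444)^0.44 = 618 K; P₂ = P₁(V₁/V₂)^n = 169 kPa.
W = (P₁V₁−P₂V₂)/(n−1) = (543×42.3−169×95.2)/0.44 = 15700 J.
ΔU = nCvΔT = 3.13×12.5×(618−883) = -10300 J.
Q = ΔU + W = 5320 J.
Net over both steps: W = 15700 J, Q = 24300 J, ΔU = 8620 J.

8620 J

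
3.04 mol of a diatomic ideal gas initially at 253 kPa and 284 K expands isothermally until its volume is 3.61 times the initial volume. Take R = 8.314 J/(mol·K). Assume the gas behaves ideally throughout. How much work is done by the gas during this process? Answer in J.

9210 J

V₁ = nRT₁/P₁ = 3.04×8.314×284/253 = 28.4 L.
Isothermal: T stays 284 K; PV = const ⇒ V₂ = 102 L, P₂ = 70.1 kPa.
W = nRT ln(V₂/V₁) = 3.04×8.314×284×ln(3.61) = 9210 J.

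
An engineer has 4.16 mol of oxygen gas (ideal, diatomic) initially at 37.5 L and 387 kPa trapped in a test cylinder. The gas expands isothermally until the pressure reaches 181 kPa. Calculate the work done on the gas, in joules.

-11000 J

T₁ = P₁V₁/(nR) = 387×37.5/(4.16×8.314) = 420 K.
Isothermal: T stays 420 K; PV = const ⇒ V₂ = 80.2 L, P₂ = 181 kPa.
W = nRT ln(V₂/V₁) = 4.16×8.314×420×ln(2.14) = 11000 J.
Work done on the gas = −W_by = -11000 J.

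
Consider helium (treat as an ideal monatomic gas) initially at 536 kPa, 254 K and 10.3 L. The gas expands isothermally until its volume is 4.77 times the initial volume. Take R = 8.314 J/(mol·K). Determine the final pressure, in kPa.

112 kPa

Isothermal: T stays 254 K; PV = const ⇒ V₂ = 49.1 L, P₂ = 112 kPa.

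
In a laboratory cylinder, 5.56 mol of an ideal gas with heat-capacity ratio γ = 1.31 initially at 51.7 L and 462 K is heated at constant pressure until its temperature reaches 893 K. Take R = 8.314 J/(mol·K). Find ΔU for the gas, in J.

64300 J

P₁ = nRT₁/V₁ = 5.56×8.314×462/51.7 = 413 kPa.
Isobaric: P stays 413 kPa; V/T = const ⇒ T₂ = 893 K, V₂ = 99.9 L.
For an ideal gas ΔU = nCvΔT with Cv = R/(γ−1) = 26.8 J/(mol·K).
ΔU = 5.56×26.8×(893−462) = 64300 J.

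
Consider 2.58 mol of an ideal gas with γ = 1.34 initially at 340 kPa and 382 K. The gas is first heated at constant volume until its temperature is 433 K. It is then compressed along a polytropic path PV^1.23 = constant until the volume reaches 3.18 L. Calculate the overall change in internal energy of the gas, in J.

V₁ = nRT₁/P₁ = 2.58×8.314×382/340 = 24.1 L.
Step 1 — Isochoric: V stays 24.1 L; P/T = const ⇒ T₂ = 433 K, P₂ = 385 kPa.
W = 0 (no volume change).
ΔU = nCvΔT = 2.58×24.5×(433−382) = 3220 J.
Q = ΔU = 3220 J.
State after step 1: P = 385 kPa, V = 24.1 L, T = 433 K.
Step 2 — Polytropic n=1.23: T₂ = T₁(V₁/V₂)^(n−1) = 433×(7.58)^0.23 = 690 K; P₂ = P₁(V₁/V₂)^n = 4650 kPa.
W = (P₁V₁−P₂V₂)/(n−1) = (385×24.1−4650×3.18)/0.23 = -24000 J.
ΔU = nCvΔT = 2.58×24.5×(690−433) = 16200 J.
Q = ΔU + W = -7750 J.
Net over both steps: W = -24000 J, Q = -4530 J, ΔU = 19400 J.

19400 J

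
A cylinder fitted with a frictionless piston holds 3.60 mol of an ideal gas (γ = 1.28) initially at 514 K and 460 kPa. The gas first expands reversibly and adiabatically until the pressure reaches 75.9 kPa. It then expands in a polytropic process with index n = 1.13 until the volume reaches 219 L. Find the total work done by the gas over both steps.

V₁ = nRT₁/P₁ = 3.60×8.314×514/460 = 33.4 L.
Step 1 — Adiabatic: T₂/T₁ = (P₂/P₁)^((γ−1)/γ) ⇒ T₂ = 514×(0.165)^0.219 = 347 K; V₂ = 137 L.
ΔU = nCvΔT = 3.60×29.7×(347−514) = -17900 J.
Q = 0 for an adiabatic process, so W = −ΔU = 17900 J.
State after step 1: P = 75.9 kPa, V = 137 L, T = 347 K.
Step 2 — Polytropic n=1.13: T₂ = T₁(V₁/V₂)^(n−1) = 347×(0.624)^0.13 = 326 K; P₂ = P₁(V₁/V₂)^n = 44.5 kPa.
W = (P₁V₁−P₂V₂)/(n−1) = (75.9×137−44.5×219)/0.13 = 4740 J.
ΔU = nCvΔT = 3.60×29.7×(326−347) = -2200 J.
Q = ΔU + W = 2540 J.
Net over both steps: W = 22600 J, Q = 2540 J, ΔU = -20100 J.

22600 J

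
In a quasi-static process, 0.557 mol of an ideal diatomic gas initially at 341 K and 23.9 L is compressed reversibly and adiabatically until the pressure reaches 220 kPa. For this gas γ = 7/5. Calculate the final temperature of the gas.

481 K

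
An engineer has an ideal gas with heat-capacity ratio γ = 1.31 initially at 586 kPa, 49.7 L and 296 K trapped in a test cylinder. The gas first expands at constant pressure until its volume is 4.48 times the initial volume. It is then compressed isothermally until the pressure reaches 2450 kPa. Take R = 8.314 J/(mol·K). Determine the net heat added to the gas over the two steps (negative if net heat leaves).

n = P₁V₁/(RT₁) = 586×49.7/(8.314×296) = 11.8 mol.
Step 1 — Isobaric: P stays 586 kPa; V/T = const ⇒ T₂ = 1330 K, V₂ = 223 L.
W = PΔV = 586×(223−49.7) kPa·L = 101000 J.
ΔU = nCvΔT = 11.8×26.8×(1330−296) = 327000 J.
Q = ΔU + W = nCpΔT = 428000 J.
State after step 1: P = 586 kPa, V = 223 L, T = 1330 K.
Step 2 — Isothermal: T stays 1330 K; PV = const ⇒ V₂ = 53.3 L, P₂ = 2450 kPa.
ΔU = 0 (ideal gas, T constant).
W = nRT ln(V₂/V₁) = 11.8×8.314×1330×ln(0.239) = -187000 J.
Q = ΔU + W = -187000 J.
Net over both steps: W = -85300 J, Q = 242000 J, ΔU = 327000 J.

242000 J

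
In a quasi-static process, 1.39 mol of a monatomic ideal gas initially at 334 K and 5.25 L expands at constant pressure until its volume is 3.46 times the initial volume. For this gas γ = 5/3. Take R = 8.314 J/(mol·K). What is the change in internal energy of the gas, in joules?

14200 J

P₁ = nRT₁/V₁ = 1.39×8.314×334/5.25 = 735 kPa.
Isobaric: P stays 735 kPa; V/T = const ⇒ T₂ = 1160 K, V₂ = 18.2 L.
For an ideal gas ΔU = nCvΔT with Cv = (3/2)R = 12.5 J/(mol·K).
ΔU = 1.39×12.5×(1160−334) = 14200 J.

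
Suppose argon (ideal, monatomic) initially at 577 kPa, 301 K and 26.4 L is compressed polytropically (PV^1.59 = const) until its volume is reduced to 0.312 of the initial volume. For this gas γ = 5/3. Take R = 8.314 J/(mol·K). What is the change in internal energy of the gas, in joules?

22600 J

n = P₁V₁/(RT₁) = 577×26.4/(8.314×301) = 6.09 mol.
Polytropic n=1.59: T₂ = T₁(V₁/V₂)^(n−1) = 301×(3.21)^0.59 = 598 K; P₂ = P₁(V₁/V₂)^n = 3680 kPa.
For an ideal gas ΔU = nCvΔT with Cv = (3/2)R = 12.5 J/(mol·K).
ΔU = 6.09×12.5×(598−301) = 22600 J.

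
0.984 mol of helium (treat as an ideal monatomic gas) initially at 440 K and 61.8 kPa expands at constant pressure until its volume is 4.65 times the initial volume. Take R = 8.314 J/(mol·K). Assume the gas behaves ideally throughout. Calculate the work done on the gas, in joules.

V₁ = nRT₁/P₁ = 0.984×8.314×440/61.8 = 58.2 L.
Isobaric: P stays 61.8 kPa; V/T = const ⇒ T₂ = 2050 K, V₂ = 271 L.
W = PΔV = 61.8×(271−58.2) kPa·L = 13100 J.
Work done on the gas = −W_by = -13100 J.

-13100 J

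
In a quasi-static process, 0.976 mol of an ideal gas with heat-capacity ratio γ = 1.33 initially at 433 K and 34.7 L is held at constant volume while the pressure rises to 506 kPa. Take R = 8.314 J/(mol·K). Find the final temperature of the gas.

2160 K

P₁ = nRT₁/V₁ = 0.976×8.314×433/34.7 = 101 kPa.
Isochoric: V stays 34.7 L; P/T = const ⇒ T₂ = 2160 K, P₂ = 506 kPa.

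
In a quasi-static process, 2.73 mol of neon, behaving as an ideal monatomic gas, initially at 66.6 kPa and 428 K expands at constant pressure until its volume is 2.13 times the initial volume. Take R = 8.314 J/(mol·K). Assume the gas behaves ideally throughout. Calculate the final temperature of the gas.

V₁ = nRT₁/P₁ = 2.73×8.314×428/66.6 = 146 L.
Isobaric: P stays 66.6 kPa; V/T = const ⇒ T₂ = 912 K, V₂ = 311 L.

912 K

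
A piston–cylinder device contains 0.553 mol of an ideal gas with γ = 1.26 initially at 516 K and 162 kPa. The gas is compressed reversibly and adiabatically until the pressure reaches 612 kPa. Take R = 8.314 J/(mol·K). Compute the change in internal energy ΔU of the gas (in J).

V₁ = nRT₁/P₁ = 0.553×8.314×516/162 = 14.6 L.
Adiabatic: T₂/T₁ = (P₂/P₁)^((γ−1)/γ) ⇒ T₂ = 516×(3.78)^0.206 = 679 K; V₂ = 5.10 L.
For an ideal gas ΔU = nCvΔT with Cv = R/(γ−1) = 32.0 J/(mol·K).
ΔU = 0.553×32.0×(679−516) = 2880 J.

2880 J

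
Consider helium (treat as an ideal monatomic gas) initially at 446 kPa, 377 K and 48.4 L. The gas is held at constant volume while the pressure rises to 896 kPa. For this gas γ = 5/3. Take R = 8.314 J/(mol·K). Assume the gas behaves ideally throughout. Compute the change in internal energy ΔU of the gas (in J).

32700 J

n = P₁V₁/(RT₁) = 446×48.4/(8.314×377) = 6.89 mol.
Isochoric: V stays 48.4 L; P/T = const ⇒ T₂ = 757 K, P₂ = 896 kPa.
For an ideal gas ΔU = nCvΔT with Cv = (3/2)R = 12.5 J/(mol·K).
ΔU = 6.89×12.5×(757−377) = 32700 J.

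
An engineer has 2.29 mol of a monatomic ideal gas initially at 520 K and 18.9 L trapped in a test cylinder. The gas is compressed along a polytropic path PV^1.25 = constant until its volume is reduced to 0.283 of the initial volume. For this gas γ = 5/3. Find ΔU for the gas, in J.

P₁ = nRT₁/V₁ = 2.29×8.314×520/18.9 = 524 kPa.
Polytropic n=1.25: T₂ = T₁(V₁/V₂)^(n−1) = 520×(3.53)^0.25 = 713 K; P₂ = P₁(V₁/V₂)^n = 2540 kPa.
For an ideal gas ΔU = nCvΔT with Cv = (3/2)R = 12.5 J/(mol·K).
ΔU = 2.29×12.5×(713−520) = 5510 J.

5510 J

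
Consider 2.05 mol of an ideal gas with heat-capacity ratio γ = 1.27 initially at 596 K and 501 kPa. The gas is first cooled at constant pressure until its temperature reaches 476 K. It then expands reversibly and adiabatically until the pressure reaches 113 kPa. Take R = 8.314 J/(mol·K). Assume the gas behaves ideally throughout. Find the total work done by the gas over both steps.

6110 J

V₁ = nRT₁/P₁ = 2.05×8.314×596/501 = 20.3 L.
Step 1 — Isobaric: P stays 501 kPa; V/T = const ⇒ T₂ = 476 K, V₂ = 16.2 L.
W = PΔV = 501×(16.2−20.3) kPa·L = -2050 J.
ΔU = nCvΔT = 2.05×30.8×(476−596) = -7570 J.
Q = ΔU + W = nCpΔT = -9620 J.
State after step 1: P = 501 kPa, V = 16.2 L, T = 476 K.
Step 2 — Adiabatic: T₂/T₁ = (P₂/P₁)^((γ−1)/γ) ⇒ T₂ = 476×(0.226)^0.213 = 347 K; V₂ = 52.3 L.
ΔU = nCvΔT = 2.05×30.8×(347−476) = -8150 J.
Q = 0 for an adiabatic process, so W = −ΔU = 8150 J.
Net over both steps: W = 6110 J, Q = -9620 J, ΔU = -15700 J.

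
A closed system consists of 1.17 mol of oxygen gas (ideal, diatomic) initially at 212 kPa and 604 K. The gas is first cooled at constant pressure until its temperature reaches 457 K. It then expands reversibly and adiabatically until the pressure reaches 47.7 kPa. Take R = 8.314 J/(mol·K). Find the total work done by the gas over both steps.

V₁ = nRT₁/P₁ = 1.17×8.314×604/212 = 27.7 L.
Step 1 — Isobaric: P stays 212 kPa; V/T = const ⇒ T₂ = 457 K, V₂ = 21.0 L.
W = PΔV = 212×(21.0−27.7) kPa·L = -1430 J.
ΔU = nCvΔT = 1.17×20.8×(457−604) = -3570 J.
Q = ΔU + W = nCpΔT = -5000 J.
State after step 1: P = 212 kPa, V = 21.0 L, T = 457 K.
Step 2 — Adiabatic: T₂/T₁ = (P₂/P₁)^((γ−1)/γ) ⇒ T₂ = 457×(0.225)^0.286 = 298 K; V₂ = 60.9 L.
ΔU = nCvΔT = 1.17×20.8×(298−457) = -3860 J.
Q = 0 for an adiabatic process, so W = −ΔU = 3860 J.
Net over both steps: W = 2430 J, Q = -5000 J, ΔU = -7430 J.

2430 J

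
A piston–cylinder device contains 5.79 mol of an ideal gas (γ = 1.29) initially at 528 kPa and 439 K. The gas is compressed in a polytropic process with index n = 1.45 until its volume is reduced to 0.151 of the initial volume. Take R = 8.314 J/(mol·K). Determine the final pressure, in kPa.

V₁ = nRT₁/P₁ = 5.79×8.314×439/528 = 40.0 L.
Polytropic n=1.45: T₂ = T₁(V₁/V₂)^(n−1) = 439×(6.62)^0.45 = 1030 K; P₂ = P₁(V₁/V₂)^n = 8190 kPa.

8190 kPa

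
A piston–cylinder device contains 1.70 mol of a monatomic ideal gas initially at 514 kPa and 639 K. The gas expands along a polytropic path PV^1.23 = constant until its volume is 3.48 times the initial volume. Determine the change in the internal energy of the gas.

-3380 J

V₁ = nRT₁/P₁ = 1.70×8.314×639/514 = 17.6 L.
Polytropic n=1.23: T₂ = T₁(V₁/V₂)^(n−1) = 639×(0.287)^0.23 = 480 K; P₂ = P₁(V₁/V₂)^n = 111 kPa.
For an ideal gas ΔU = nCvΔT with Cv = (3/2)R = 12.5 J/(mol·K).
ΔU = 1.70×12.5×(480−639) = -3380 J.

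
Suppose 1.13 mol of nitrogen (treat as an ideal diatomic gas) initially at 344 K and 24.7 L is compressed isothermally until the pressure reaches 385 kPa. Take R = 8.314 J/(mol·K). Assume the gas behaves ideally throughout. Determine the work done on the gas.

3490 J

P₁ = nRT₁/V₁ = 1.13×8.314×344/24.7 = 131 kPa.
Isothermal: T stays 344 K; PV = const ⇒ V₂ = 8.39 L, P₂ = 385 kPa.
W = nRT ln(V₂/V₁) = 1.13×8.314×344×ln(0.340) = -3490 J.
Work done on the gas = −W_by = 3490 J.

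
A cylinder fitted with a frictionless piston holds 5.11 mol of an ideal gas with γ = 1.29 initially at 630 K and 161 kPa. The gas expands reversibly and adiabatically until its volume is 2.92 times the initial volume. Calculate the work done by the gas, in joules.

24700 J

V₁ = nRT₁/P₁ = 5.11×8.314×630/161 = 166 L.
Adiabatic: TV^(γ−1) = const ⇒ T₂ = 630×(0.342)^0.290 = 462 K; PV^γ = const ⇒ P₂ = 40.4 kPa.
ΔU = nCvΔT = 5.11×28.7×(462−630) = -24700 J.
Q = 0 for an adiabatic process, so W = −ΔU = 24700 J.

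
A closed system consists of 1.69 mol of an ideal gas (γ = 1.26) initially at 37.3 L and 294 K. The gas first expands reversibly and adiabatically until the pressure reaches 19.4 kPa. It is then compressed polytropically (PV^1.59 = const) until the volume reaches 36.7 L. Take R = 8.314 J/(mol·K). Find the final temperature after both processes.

P₁ = nRT₁/V₁ = 1.69×8.314×294/37.3 = 111 kPa.
Step 1 — Adiabatic: T₂/T₁ = (P₂/P₁)^((γ−1)/γ) ⇒ T₂ = 294×(0.175)^0.206 = 205 K; V₂ = 149 L.
ΔU = nCvΔT = 1.69×32.0×(205−294) = -4800 J.
Q = 0 for an adiabatic process, so W = −ΔU = 4800 J.
State after step 1: P = 19.4 kPa, V = 149 L, T = 205 K.
Step 2 — Polytropic n=1.59: T₂ = T₁(V₁/V₂)^(n−1) = 205×(4.05)^0.59 = 468 K; P₂ = P₁(V₁/V₂)^n = 179 kPa.
W = (P₁V₁−P₂V₂)/(n−1) = (19.4×149−179×36.7)/0.59 = -6270 J.
ΔU = nCvΔT = 1.69×32.0×(468−205) = 14200 J.
Q = ΔU + W = 7960 J.
Net over both steps: W = -1470 J, Q = 7960 J, ΔU = 9430 J.

468 K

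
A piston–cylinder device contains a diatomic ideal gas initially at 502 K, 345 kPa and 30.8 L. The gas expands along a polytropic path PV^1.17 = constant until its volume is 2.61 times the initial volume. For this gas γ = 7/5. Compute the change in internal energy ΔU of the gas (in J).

-4000 J

n = P₁V₁/(RT₁) = 345×30.8/(8.314×502) = 2.55 mol.
Polytropic n=1.17: T₂ = T₁(V₁/V₂)^(n−1) = 502×(0.383)^0.17 = 426 K; P₂ = P₁(V₁/V₂)^n = 112 kPa.
For an ideal gas ΔU = nCvΔT with Cv = (5/2)R = 20.8 J/(mol·K).
ΔU = 2.55×20.8×(426−502) = -4000 J.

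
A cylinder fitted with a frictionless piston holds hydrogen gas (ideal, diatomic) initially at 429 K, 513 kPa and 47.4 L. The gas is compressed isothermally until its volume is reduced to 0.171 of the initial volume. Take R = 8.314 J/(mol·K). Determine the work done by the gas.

n = P₁V₁/(RT₁) = 513×47.4/(8.314×429) = 6.82 mol.
Isothermal: T stays 429 K; PV = const ⇒ V₂ = 8.11 L, P₂ = 3000 kPa.
W = nRT ln(V₂/V₁) = 6.82×8.314×429×ln(0.171) = -42900 J.

-42900 J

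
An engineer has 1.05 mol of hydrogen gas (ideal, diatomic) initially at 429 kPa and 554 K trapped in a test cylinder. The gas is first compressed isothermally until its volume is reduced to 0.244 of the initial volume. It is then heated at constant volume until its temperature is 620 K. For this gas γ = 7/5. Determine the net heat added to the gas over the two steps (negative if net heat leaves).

-5380 J

V₁ = nRT₁/P₁ = 1.05×8.314×554/429 = 11.3 L.
Step 1 — Isothermal: T stays 554 K; PV = const ⇒ V₂ = 2.75 L, P₂ = 1760 kPa.
ΔU = 0 (ideal gas, T constant).
W = nRT ln(V₂/V₁) = 1.05×8.314×554×ln(0.244) = -6820 J.
Q = ΔU + W = -6820 J.
State after step 1: P = 1760 kPa, V = 2.75 L, T = 554 K.
Step 2 — Isochoric: V stays 2.75 L; P/T = const ⇒ T₂ = 620 K, P₂ = 1970 kPa.
W = 0 (no volume change).
ΔU = nCvΔT = 1.05×20.8×(620−554) = 1440 J.
Q = ΔU = 1440 J.
Net over both steps: W = -6820 J, Q = -5380 J, ΔU = 1440 J.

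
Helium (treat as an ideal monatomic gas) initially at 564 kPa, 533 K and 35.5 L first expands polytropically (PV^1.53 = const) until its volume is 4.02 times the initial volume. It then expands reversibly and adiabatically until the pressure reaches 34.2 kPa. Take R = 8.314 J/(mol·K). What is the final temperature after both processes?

n = P₁V₁/(RT₁) = 564×35.5/(8.314×533) = 4.52 mol.
Step 1 — Polytropic n=1.53: T₂ = T₁(V₁/V₂)^(n−1) = 533×(0.249)^0.53 = 255 K; P₂ = P₁(V₁/V₂)^n = 67.1 kPa.
W = (P₁V₁−P₂V₂)/(n−1) = (564×35.5−67.1×143)/0.53 = 19700 J.
ΔU = nCvΔT = 4.52×12.5×(255−533) = -15700 J.
Q = ΔU + W = 4040 J.
State after step 1: P = 67.1 kPa, V = 143 L, T = 255 K.
Step 2 — Adiabatic: T₂/T₁ = (P₂/P₁)^((γ−1)/γ) ⇒ T₂ = 255×(0.510)^0.400 = 195 K; V₂ = 214 L.
ΔU = nCvΔT = 4.52×12.5×(195−255) = -3400 J.
Q = 0 for an adiabatic process, so W = −ΔU = 3400 J.
Net over both steps: W = 23100 J, Q = 4040 J, ΔU = -19100 J.

195 K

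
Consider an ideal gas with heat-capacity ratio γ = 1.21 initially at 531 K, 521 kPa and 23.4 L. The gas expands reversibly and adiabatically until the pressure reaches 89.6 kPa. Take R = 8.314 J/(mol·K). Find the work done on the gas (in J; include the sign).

-15300 J

n = P₁V₁/(RT₁) = 521×23.4/(8.314×531) = 2.76 mol.
Adiabatic: T₂/T₁ = (P₂/P₁)^((γ−1)/γ) ⇒ T₂ = 531×(0.172)^0.174 = 391 K; V₂ = 100 L.
ΔU = nCvΔT = 2.76×39.6×(391−531) = -15300 J.
Q = 0 for an adiabatic process, so W = −ΔU = 15300 J.
Work done on the gas = −W_by = -15300 J.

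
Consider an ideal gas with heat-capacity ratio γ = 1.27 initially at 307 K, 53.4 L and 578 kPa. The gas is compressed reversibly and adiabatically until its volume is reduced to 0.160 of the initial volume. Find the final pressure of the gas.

Adiabatic: TV^(γ−1) = const ⇒ T₂ = 307×(6.25)^0.270 = 504 K; PV^γ = const ⇒ P₂ = 5930 kPa.

5930 kPa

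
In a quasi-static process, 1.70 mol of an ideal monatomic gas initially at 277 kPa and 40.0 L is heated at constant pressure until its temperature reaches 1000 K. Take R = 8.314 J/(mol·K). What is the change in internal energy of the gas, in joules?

4580 J

T₁ = P₁V₁/(nR) = 277×40.0/(1.70×8.314) = 784 K.
Isobaric: P stays 277 kPa; V/T = const ⇒ T₂ = 1000 K, V₂ = 51.0 L.
For an ideal gas ΔU = nCvΔT with Cv = (3/2)R = 12.5 J/(mol·K).
ΔU = 1.70×12.5×(1000−784) = 4580 J.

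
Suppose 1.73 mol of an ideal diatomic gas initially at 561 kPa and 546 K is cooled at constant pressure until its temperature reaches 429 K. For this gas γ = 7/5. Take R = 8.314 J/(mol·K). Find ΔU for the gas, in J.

-4210 J

V₁ = nRT₁/P₁ = 1.73×8.314×546/561 = 14.0 L.
Isobaric: P stays 561 kPa; V/T = const ⇒ T₂ = 429 K, V₂ = 11.0 L.
For an ideal gas ΔU = nCvΔT with Cv = (5/2)R = 20.8 J/(mol·K).
ΔU = 1.73×20.8×(429−546) = -4210 J.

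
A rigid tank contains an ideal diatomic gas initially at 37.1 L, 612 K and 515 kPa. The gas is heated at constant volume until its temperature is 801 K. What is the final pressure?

Isochoric: V stays 37.1 L; P/T = const ⇒ T₂ = 801 K, P₂ = 674 kPa.

674 kPa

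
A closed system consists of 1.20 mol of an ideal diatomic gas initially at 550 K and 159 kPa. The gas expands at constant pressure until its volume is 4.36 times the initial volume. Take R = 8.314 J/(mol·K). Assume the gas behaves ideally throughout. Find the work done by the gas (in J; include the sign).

18400 J

V₁ = nRT₁/P₁ = 1.20×8.314×550/159 = 34.5 L.
Isobaric: P stays 159 kPa; V/T = const ⇒ T₂ = 2400 K, V₂ = 150 L.
W = PΔV = 159×(150−34.5) kPa·L = 18400 J.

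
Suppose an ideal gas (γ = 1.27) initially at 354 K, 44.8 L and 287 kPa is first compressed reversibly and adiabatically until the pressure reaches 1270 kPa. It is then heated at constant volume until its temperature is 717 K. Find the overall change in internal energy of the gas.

n = P₁V₁/(RT₁) = 287×44.8/(8.314×354) = 4.37 mol.
Step 1 — Adiabatic: T₂/T₁ = (P₂/P₁)^((γ−1)/γ) ⇒ T₂ = 354×(4.43)^0.213 = 486 K; V₂ = 13.9 L.
ΔU = nCvΔT = 4.37×30.8×(486−354) = 17700 J.
Q = 0 for an adiabatic process, so W = −ΔU = -17700 J.
State after step 1: P = 1270 kPa, V = 13.9 L, T = 486 K.
Step 2 — Isochoric: V stays 13.9 L; P/T = const ⇒ T₂ = 717 K, P₂ = 1870 kPa.
W = 0 (no volume change).
ΔU = nCvΔT = 4.37×30.8×(717−486) = 31100 J.
Q = ΔU = 31100 J.
Net over both steps: W = -17700 J, Q = 31100 J, ΔU = 48800 J.

48800 J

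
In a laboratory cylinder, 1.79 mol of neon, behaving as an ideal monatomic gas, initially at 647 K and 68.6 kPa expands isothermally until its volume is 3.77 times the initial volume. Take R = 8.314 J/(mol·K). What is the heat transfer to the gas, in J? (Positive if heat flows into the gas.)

12800 J

V₁ = nRT₁/P₁ = 1.79×8.314×647/68.6 = 140 L.
Isothermal: T stays 647 K; PV = const ⇒ V₂ = 529 L, P₂ = 18.2 kPa.
ΔU = 0 (ideal gas, T constant).
W = nRT ln(V₂/V₁) = 1.79×8.314×647×ln(3.77) = 12800 J.
Q = ΔU + W = 12800 J.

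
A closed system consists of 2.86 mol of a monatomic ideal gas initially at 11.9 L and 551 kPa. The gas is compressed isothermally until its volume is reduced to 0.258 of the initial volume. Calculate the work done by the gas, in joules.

-8880 J

T₁ = P₁V₁/(nR) = 551×11.9/(2.86×8.314) = 276 K.
Isothermal: T stays 276 K; PV = const ⇒ V₂ = 3.07 L, P₂ = 2140 kPa.
W = nRT ln(V₂/V₁) = 2.86×8.314×276×ln(0.258) = -8880 J.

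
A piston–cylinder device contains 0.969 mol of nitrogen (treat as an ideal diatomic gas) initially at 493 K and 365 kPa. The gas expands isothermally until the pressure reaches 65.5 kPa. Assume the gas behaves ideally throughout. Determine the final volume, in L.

V₁ = nRT₁/P₁ = 0.969×8.314×493/365 = 10.9 L.
Isothermal: T stays 493 K; PV = const ⇒ V₂ = 60.6 L, P₂ = 65.5 kPa.

60.6 L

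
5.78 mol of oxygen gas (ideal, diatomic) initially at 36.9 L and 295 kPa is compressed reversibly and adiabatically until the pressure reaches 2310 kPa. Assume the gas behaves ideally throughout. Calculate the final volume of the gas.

8.48 L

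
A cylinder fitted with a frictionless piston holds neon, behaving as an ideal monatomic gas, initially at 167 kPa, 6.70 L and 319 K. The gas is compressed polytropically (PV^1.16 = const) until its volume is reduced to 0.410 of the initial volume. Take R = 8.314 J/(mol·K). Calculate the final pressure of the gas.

470 kPa

Polytropic n=1.16: T₂ = T₁(V₁/V₂)^(n−1) = 319×(2.44)^0.16 = 368 K; P₂ = P₁(V₁/V₂)^n = 470 kPa.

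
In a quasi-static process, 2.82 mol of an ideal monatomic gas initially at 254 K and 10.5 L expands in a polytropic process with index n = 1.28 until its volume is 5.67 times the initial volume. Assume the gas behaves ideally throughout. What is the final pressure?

P₁ = nRT₁/V₁ = 2.82×8.314×254/10.5 = 567 kPa.
Polytropic n=1.28: T₂ = T₁(V₁/V₂)^(n−1) = 254×(0.176)^0.28 = 156 K; P₂ = P₁(V₁/V₂)^n = 61.5 kPa.

61.5 kPa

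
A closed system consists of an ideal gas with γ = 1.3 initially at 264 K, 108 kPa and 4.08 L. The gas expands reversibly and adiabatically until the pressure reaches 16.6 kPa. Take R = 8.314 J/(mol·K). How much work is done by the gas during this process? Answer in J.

n = P₁V₁/(RT₁) = 108×4.08/(8.314×264) = 0.201 mol.
Adiabatic: T₂/T₁ = (P₂/P₁)^((γ−1)/γ) ⇒ T₂ = 264×(0.154)^0.231 = 171 K; V₂ = 17.2 L.
ΔU = nCvΔT = 0.201×27.7×(171−264) = -515 J.
Q = 0 for an adiabatic process, so W = −ΔU = 515 J.

515 J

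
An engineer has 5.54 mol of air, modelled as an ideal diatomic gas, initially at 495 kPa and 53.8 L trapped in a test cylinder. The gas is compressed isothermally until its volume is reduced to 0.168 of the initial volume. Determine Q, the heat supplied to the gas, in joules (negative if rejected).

-47500 J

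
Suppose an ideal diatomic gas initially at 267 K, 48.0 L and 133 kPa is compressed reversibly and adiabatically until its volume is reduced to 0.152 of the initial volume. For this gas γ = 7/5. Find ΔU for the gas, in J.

n = P₁V₁/(RT₁) = 133×48.0/(8.314×267) = 2.88 mol.
Adiabatic: TV^(γ−1) = const ⇒ T₂ = 267×(6.58)^0.400 = 567 K; PV^γ = const ⇒ P₂ = 1860 kPa.
For an ideal gas ΔU = nCvΔT with Cv = (5/2)R = 20.8 J/(mol·K).
ΔU = 2.88×20.8×(567−267) = 17900 J.

17900 J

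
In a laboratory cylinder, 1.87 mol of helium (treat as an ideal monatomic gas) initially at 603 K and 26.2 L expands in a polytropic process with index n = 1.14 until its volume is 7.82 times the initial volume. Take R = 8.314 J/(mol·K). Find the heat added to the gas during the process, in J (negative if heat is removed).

13200 J

P₁ = nRT₁/V₁ = 1.87×8.314×603/26.2 = 358 kPa.
Polytropic n=1.14: T₂ = T₁(V₁/V₂)^(n−1) = 603×(0.128)^0.14 = 452 K; P₂ = P₁(V₁/V₂)^n = 34.3 kPa.
W = (P₁V₁−P₂V₂)/(n−1) = (358×26.2−34.3×205)/0.14 = 16800 J.
ΔU = nCvΔT = 1.87×12.5×(452−603) = -3520 J.
Q = ΔU + W = 13200 J.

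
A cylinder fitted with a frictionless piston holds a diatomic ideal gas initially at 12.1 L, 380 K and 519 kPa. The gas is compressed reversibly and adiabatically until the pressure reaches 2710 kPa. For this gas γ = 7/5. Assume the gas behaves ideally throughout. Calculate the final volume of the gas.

3.72 L

Adiabatic: T₂/T₁ = (P₂/P₁)^((γ−1)/γ) ⇒ T₂ = 380×(5.22)^0.286 = 609 K; V₂ = 3.72 L.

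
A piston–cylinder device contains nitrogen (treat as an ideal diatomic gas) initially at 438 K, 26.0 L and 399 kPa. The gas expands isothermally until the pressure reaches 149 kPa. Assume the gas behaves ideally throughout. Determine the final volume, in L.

69.6 L

Isothermal: T stays 438 K; PV = const ⇒ V₂ = 69.6 L, P₂ = 149 kPa.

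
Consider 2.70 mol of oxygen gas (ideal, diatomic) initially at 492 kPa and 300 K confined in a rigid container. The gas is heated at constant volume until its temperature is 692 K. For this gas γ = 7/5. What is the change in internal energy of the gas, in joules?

22000 J

V₁ = nRT₁/P₁ = 2.70×8.314×300/492 = 13.7 L.
Isochoric: V stays 13.7 L; P/T = const ⇒ T₂ = 692 K, P₂ = 1130 kPa.
For an ideal gas ΔU = nCvΔT with Cv = (5/2)R = 20.8 J/(mol·K).
ΔU = 2.70×20.8×(692−300) = 22000 J.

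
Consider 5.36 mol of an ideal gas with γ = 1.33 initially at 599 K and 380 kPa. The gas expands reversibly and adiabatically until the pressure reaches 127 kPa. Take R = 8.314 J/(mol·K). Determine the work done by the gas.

V₁ = nRT₁/P₁ = 5.36×8.314×599/380 = 70.2 L.
Adiabatic: T₂/T₁ = (P₂/P₁)^((γ−1)/γ) ⇒ T₂ = 599×(0.334)^0.248 = 456 K; V₂ = 160 L.
ΔU = nCvΔT = 5.36×25.2×(456−599) = -19300 J.
Q = 0 for an adiabatic process, so W = −ΔU = 19300 J.

19300 J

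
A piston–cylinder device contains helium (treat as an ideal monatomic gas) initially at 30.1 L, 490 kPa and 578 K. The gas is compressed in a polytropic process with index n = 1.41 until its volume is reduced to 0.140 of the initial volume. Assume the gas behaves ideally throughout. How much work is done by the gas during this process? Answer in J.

n = P₁V₁/(RT₁) = 490×30.1/(8.314×578) = 3.07 mol.
Polytropic n=1.41: T₂ = T₁(V₁/V₂)^(n−1) = 578×(7.14)^0.41 = 1290 K; P₂ = P₁(V₁/V₂)^n = 7840 kPa.
W = (P₁V₁−P₂V₂)/(n−1) = (490×30.1−7840×4.21)/0.41 = -44600 J.

-44600 J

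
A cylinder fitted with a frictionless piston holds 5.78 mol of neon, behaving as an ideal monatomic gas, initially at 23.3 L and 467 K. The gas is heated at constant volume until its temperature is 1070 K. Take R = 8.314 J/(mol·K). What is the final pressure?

P₁ = nRT₁/V₁ = 5.78×8.314×467/23.3 = 963 kPa.
Isochoric: V stays 23.3 L; P/T = const ⇒ T₂ = 1070 K, P₂ = 2210 kPa.

2210 kPa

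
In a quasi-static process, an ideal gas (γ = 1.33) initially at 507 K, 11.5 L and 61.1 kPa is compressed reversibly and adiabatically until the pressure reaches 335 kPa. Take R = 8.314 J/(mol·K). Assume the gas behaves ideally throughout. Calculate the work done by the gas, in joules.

-1120 J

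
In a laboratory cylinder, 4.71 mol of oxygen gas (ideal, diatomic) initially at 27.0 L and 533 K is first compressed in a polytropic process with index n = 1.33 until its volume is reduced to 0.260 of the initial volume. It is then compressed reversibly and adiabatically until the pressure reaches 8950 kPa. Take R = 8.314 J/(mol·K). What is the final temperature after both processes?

P₁ = nRT₁/V₁ = 4.71×8.314×533/27.0 = 773 kPa.
Step 1 — Polytropic n=1.33: T₂ = T₁(V₁/V₂)^(n−1) = 533×(3.85)^0.33 = 831 K; P₂ = P₁(V₁/V₂)^n = 4640 kPa.
W = (P₁V₁−P₂V₂)/(n−1) = (773×27.0−4640×7.02)/0.33 = -35400 J.
ΔU = nCvΔT = 4.71×20.8×(831−533) = 29200 J.
Q = ΔU + W = -6200 J.
State after step 1: P = 4640 kPa, V = 7.02 L, T = 831 K.
Step 2 — Adiabatic: T₂/T₁ = (P₂/P₁)^((γ−1)/γ) ⇒ T₂ = 831×(1.93)^0.286 = 1000 K; V₂ = 4.39 L.
ΔU = nCvΔT = 4.71×20.8×(1000−831) = 16800 J.
Q = 0 for an adiabatic process, so W = −ΔU = -16800 J.
Net over both steps: W = -52200 J, Q = -6200 J, ΔU = 46000 J.

1000 K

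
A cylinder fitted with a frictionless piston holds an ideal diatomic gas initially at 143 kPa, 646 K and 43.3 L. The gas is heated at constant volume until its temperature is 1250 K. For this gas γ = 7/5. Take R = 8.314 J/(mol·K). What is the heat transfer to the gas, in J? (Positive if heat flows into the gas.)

14500 J

n = P₁V₁/(RT₁) = 143×43.3/(8.314×646) = 1.15 mol.
Isochoric: V stays 43.3 L; P/T = const ⇒ T₂ = 1250 K, P₂ = 277 kPa.
W = 0 (no volume change).
ΔU = nCvΔT = 1.15×20.8×(1250−646) = 14500 J.
Q = ΔU = 14500 J.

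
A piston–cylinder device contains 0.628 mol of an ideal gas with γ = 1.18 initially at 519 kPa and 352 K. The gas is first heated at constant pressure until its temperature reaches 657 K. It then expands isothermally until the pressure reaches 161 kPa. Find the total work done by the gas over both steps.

5610 J

V₁ = nRT₁/P₁ = 0.628×8.314×352/519 = 3.54 L.
Step 1 — Isobaric: P stays 519 kPa; V/T = const ⇒ T₂ = 657 K, V₂ = 6.61 L.
W = PΔV = 519×(6.61−3.54) kPa·L = 1590 J.
ΔU = nCvΔT = 0.628×46.2×(657−352) = 8850 J.
Q = ΔU + W = nCpΔT = 10400 J.
State after step 1: P = 519 kPa, V = 6.61 L, T = 657 K.
Step 2 — Isothermal: T stays 657 K; PV = const ⇒ V₂ = 21.3 L, P₂ = 161 kPa.
ΔU = 0 (ideal gas, T constant).
W = nRT ln(V₂/V₁) = 0.628×8.314×657×ln(3.22) = 4020 J.
Q = ΔU + W = 4020 J.
Net over both steps: W = 5610 J, Q = 14500 J, ΔU = 8850 J.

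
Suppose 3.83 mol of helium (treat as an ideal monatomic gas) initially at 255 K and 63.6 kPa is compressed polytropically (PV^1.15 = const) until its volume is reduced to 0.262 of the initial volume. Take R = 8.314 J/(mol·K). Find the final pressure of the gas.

V₁ = nRT₁/P₁ = 3.83×8.314×255/63.6 = 128 L.
Polytropic n=1.15: T₂ = T₁(V₁/V₂)^(n−1) = 255×(3.82)^0.15 = 312 K; P₂ = P₁(V₁/V₂)^n = 297 kPa.

297 kPa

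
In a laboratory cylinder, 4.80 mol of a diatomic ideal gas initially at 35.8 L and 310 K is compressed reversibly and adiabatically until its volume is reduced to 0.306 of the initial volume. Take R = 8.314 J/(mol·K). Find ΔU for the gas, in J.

18700 J

P₁ = nRT₁/V₁ = 4.80×8.314×310/35.8 = 346 kPa.
Adiabatic: TV^(γ−1) = const ⇒ T₂ = 310×(3.27)^0.400 = 498 K; PV^γ = const ⇒ P₂ = 1810 kPa.
For an ideal gas ΔU = nCvΔT with Cv = (5/2)R = 20.8 J/(mol·K).
ΔU = 4.80×20.8×(498−310) = 18700 J.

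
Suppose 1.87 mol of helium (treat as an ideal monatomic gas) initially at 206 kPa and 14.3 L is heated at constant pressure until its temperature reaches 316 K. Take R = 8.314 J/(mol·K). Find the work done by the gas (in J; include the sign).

1970 J

T₁ = P₁V₁/(nR) = 206×14.3/(1.87×8.314) = 189 K.
Isobaric: P stays 206 kPa; V/T = const ⇒ T₂ = 316 K, V₂ = 23.8 L.
W = PΔV = 206×(23.8−14.3) kPa·L = 1970 J.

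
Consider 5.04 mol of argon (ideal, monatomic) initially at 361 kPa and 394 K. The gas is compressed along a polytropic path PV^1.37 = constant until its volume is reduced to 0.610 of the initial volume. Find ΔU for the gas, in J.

V₁ = nRT₁/P₁ = 5.04×8.314×394/361 = 45.7 L.
Polytropic n=1.37: T₂ = T₁(V₁/V₂)^(n−1) = 394×(1.64)^0.37 = 473 K; P₂ = P₁(V₁/V₂)^n = 711 kPa.
For an ideal gas ΔU = nCvΔT with Cv = (3/2)R = 12.5 J/(mol·K).
ΔU = 5.04×12.5×(473−394) = 4970 J.

4970 J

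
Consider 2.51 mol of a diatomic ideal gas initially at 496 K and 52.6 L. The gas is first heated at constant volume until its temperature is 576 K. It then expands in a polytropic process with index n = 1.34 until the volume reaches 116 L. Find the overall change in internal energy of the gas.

-2910 J

P₁ = nRT₁/V₁ = 2.51×8.314×496/52.6 = 197 kPa.
Step 1 — Isochoric: V stays 52.6 L; P/T = const ⇒ T₂ = 576 K, P₂ = 229 kPa.
W = 0 (no volume change).
ΔU = nCvΔT = 2.51×20.8×(576−496) = 4170 J.
Q = ΔU = 4170 J.
State after step 1: P = 229 kPa, V = 52.6 L, T = 576 K.
Step 2 — Polytropic n=1.34: T₂ = T₁(V₁/V₂)^(n−1) = 576×(0.453)^0.34 = 440 K; P₂ = P₁(V₁/V₂)^n = 79.2 kPa.
W = (P₁V₁−P₂V₂)/(n−1) = (229×52.6−79.2×116)/0.34 = 8340 J.
ΔU = nCvΔT = 2.51×20.8×(440−576) = -7090 J.
Q = ΔU + W = 1250 J.
Net over both steps: W = 8340 J, Q = 5420 J, ΔU = -2910 J.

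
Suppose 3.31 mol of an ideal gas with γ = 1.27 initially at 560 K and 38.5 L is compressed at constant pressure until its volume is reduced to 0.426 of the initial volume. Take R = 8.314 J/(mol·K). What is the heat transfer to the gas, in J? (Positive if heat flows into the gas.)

-41600 J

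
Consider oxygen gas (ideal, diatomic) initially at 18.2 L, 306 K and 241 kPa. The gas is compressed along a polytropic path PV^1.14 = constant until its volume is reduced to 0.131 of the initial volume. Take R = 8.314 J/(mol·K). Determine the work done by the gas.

-10300 J

n = P₁V₁/(RT₁) = 241×18.2/(8.314×306) = 1.72 mol.
Polytropic n=1.14: T₂ = T₁(V₁/V₂)^(n−1) = 306×(7.63)^0.14 = 407 K; P₂ = P₁(V₁/V₂)^n = 2450 kPa.
W = (P₁V₁−P₂V₂)/(n−1) = (241×18.2−2450×2.38)/0.14 = -10300 J.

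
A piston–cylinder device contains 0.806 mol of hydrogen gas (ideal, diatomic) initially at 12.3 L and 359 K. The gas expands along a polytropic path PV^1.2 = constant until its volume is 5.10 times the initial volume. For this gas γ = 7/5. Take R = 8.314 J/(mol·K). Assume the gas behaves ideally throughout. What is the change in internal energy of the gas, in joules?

-1670 J

P₁ = nRT₁/V₁ = 0.806×8.314×359/12.3 = 196 kPa.
Polytropic n=1.2: T₂ = T₁(V₁/V₂)^(n−1) = 359×(0.196)^0.20 = 259 K; P₂ = P₁(V₁/V₂)^n = 27.7 kPa.
For an ideal gas ΔU = nCvΔT with Cv = (5/2)R = 20.8 J/(mol·K).
ΔU = 0.806×20.8×(259−359) = -1670 J.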